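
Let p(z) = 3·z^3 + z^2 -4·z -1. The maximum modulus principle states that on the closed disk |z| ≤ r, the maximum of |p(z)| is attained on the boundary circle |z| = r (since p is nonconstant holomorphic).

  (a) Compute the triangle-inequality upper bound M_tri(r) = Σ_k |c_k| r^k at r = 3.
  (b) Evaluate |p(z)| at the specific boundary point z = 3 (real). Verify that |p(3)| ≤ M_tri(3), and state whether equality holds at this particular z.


Coefficients: c_0 = -1, c_1 = -4, c_2 = 1, c_3 = 3. Radius r = 3.
Part (a). Triangle bound: M_tri(r) = Σ_k |c_k| r^k
  = |-1|·3^0 + |-4|·3^1 + |1|·3^2 + |3|·3^3
  = 1 + 12 + 9 + 81 = 103.
This bounds M(r) := max_{|z|=r} |p(z)| from above; equality holds iff all terms c_k z^k can be made to align in phase at a single z on |z|=r.
Part (b). At z = 3 (real, on the circle |z| = r):
  p(3) = (-1)·3^0 + (-4)·3^1 + (1)·3^2 + (3)·3^3 = 77.
  |p(3)| = 77.
Check: |p(3)| = 77 ≤ 103 = M_tri(3). ✓ Equality does not hold at z = 3 (the coefficients have mixed signs, so the terms do not all align in phase there).

M_tri(3) = 103; |p(3)| = 77; equality at z=3: no.


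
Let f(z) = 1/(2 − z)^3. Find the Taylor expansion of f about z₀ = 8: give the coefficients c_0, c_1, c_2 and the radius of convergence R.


Let w = z − z₀, so z = z₀ + w.
Then 2 − z = 2 − (z₀ + w) = (2 − z₀) − w = -6 − w.
f(z) = 1/(-6 − w)^3 = (1/(-6)^3) · (1 − w/(-6))^{−3}.
By the binomial series (1−u)^{−3} = Σ_{n≥0} C(n+2, 2) u^n for |u|<1, with u = w/(-6):
  c_n = C(n+2, 2) / (-6)^(n+3).
  c_0 = 1/(-6)^3 = -1/216.
  c_1 = 3/(-6)^4 = 1/432.
  c_2 = 6/(-6)^5 = -1/1296.
The series is valid for |w/d| < 1, i.e. |z − z₀| < |d|.
Radius of convergence: R = |2 − z₀| = |-6| = 6 (distance from z₀ to the singularity z = 2).

c_0 = -1/216, c_1 = 1/432, c_2 = -1/1296; R = 6.


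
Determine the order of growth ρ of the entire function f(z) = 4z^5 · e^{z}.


M(r) = max_{|z|=r} |4|·|z|^5·|e^{z}| = 4·r^5 · e^{1r^1} (the factors attain their maxima compatibly on |z|=r). Then log M(r) = log 4 + 5·log r + 1r^1, dominated by the last term, so log log M(r) ~ 1·log r. The polynomial factor 4z^5 contributes only a log r term and does not affect the order. ρ = 1.
Therefore ρ = 1.

Order ρ = 1.


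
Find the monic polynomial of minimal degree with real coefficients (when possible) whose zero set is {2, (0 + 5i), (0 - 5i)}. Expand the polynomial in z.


The polynomial is p(z) = ∏_{α ∈ S} (z − α), where S = {2, (0 + 5i), (0 - 5i)}.
Expanding the product yields: p(z) = z^3 -2·z^2 + 25·z -50.
Note conjugate pairs combine to real quadratics: (z − (0+5i))(z − (0−5i)) = z² + 25.
The resulting polynomial has degree 3 and real coefficients as required.

p(z) = z^3 -2·z^2 + 25·z -50.


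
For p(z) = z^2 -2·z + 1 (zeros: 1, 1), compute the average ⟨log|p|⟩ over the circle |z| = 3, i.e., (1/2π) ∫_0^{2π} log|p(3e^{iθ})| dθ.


Zeros: 1, 1; r = 3.
Inside |z| < r: 1, 1. Outside (|z| ≥ r): ∅.
p(0) = 1, so log|p(0)| = log(1) = 0.0000.
Apply Jensen: I(r) = log|p(0)| + Σ_k log(r/|z_k|), summed over zeros inside |z| < r.
  log(r/|z_k|) for z_k = 1: log(3/1) = 1.0986
  log(r/|z_k|) for z_k = 1: log(3/1) = 1.0986
Sum over inside zeros: 2.1972.
I(r) = log|p(0)| + (inside sum) = 0.0000 + 2.1972 = 2.1972.
Closed form (all zeros inside, monic): I(r) = n·log(r) = 2·log(3) = 2.1972. ✓

I(r) ≈ 2.1972.


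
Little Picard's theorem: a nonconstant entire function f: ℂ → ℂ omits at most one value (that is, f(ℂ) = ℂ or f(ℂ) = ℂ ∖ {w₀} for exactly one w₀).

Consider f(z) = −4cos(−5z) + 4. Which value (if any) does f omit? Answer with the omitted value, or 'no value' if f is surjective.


Little Picard bounds the complement of f(ℂ) to at most one point.
cos is entire and surjective onto ℂ: for every w ∈ ℂ, cos(ζ) = w has a solution ζ ∈ ℂ (e.g., via the complex inverse arccos). With ζ = −5z this gives z = ζ/(-5). Then -4·cos(−5z) takes every value in -4·ℂ = ℂ, and adding 4 is a bijection of ℂ. So f is surjective and omits no value. (Note: only on the real line is cos bounded by [−1, 1].)

Omitted value: no value.


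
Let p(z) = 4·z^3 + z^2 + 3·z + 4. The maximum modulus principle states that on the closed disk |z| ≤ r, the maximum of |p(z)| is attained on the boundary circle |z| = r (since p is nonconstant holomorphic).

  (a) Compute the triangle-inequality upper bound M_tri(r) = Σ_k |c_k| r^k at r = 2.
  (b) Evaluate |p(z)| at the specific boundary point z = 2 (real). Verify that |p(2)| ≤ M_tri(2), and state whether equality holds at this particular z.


Coefficients: c_0 = 4, c_1 = 3, c_2 = 1, c_3 = 4. Radius r = 2.
Part (a). Triangle bound: M_tri(r) = Σ_k |c_k| r^k
  = |4|·2^0 + |3|·2^1 + |1|·2^2 + |4|·2^3
  = 4 + 6 + 4 + 32 = 46.
This bounds M(r) := max_{|z|=r} |p(z)| from above; equality holds iff all terms c_k z^k can be made to align in phase at a single z on |z|=r.
Part (b). At z = 2 (real, on the circle |z| = r):
  p(2) = (4)·2^0 + (3)·2^1 + (1)·2^2 + (4)·2^3 = 46.
  |p(2)| = 46.
Since all nonzero coefficients share the same sign, |p(2)| = 46 = M_tri(2); the triangle bound is attained at z = 2, so in fact M(r) = 46.

M_tri(2) = 46; |p(2)| = 46; equality at z=2: yes.


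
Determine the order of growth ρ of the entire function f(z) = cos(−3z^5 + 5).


Write cos(w) = (e^{iw} ± e^{−iw})/(2 or 2i), so |cos(w)| ≤ e^{|w|}. With w = −3z^5 + 5, |w| ≤ 3r^5 + 5 on |z|=r, giving M(r) ≤ e^{3r^5 + 5} and ρ ≤ 5. For the lower bound, choose z on |z|=r with -3z^5 purely imaginary of modulus 3r^5; then |cos(−3z^5 + 5)| grows like e^{3r^5}/2, so ρ ≥ 5. Hence ρ = 5.
Therefore ρ = 5.

Order ρ = 5.


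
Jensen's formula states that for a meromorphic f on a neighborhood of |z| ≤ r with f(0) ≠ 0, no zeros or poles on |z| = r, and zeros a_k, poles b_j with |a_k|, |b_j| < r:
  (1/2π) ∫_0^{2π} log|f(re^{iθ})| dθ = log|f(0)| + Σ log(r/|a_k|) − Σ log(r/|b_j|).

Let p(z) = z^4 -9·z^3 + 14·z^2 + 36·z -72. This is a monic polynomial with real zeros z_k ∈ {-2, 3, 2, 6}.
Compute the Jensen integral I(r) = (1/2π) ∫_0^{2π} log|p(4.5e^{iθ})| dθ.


Zeros: -2, 2, 3, 6; r = 4.5.
Inside |z| < r: -2, 2, 3. Outside (|z| ≥ r): 6.
p(0) = -72, so log|p(0)| = log(72) = 4.2767.
Apply Jensen: I(r) = log|p(0)| + Σ_k log(r/|z_k|), summed over zeros inside |z| < r.
  log(r/|z_k|) for z_k = -2: log(4.5/2) = 0.8109
  log(r/|z_k|) for z_k = 3: log(4.5/3) = 0.4055
  log(r/|z_k|) for z_k = 2: log(4.5/2) = 0.8109
  Outside zeros (6) contribute nothing to the Jensen sum.
Sum over inside zeros: 2.0273.
I(r) = log|p(0)| + (inside sum) = 4.2767 + 2.0273 = 6.3040.
Note: since some zeros are outside |z| ≤ r, the simplified n·log(r) form does NOT apply — only the inside zeros contribute.

I(r) ≈ 6.3040.


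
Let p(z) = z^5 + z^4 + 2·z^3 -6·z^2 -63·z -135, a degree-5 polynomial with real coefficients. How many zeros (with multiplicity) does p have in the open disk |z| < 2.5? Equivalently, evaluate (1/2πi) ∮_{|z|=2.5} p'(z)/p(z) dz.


The zeros of p are: 3, (0 + 3i), (0 - 3i), (-2 + 1i), (-2 - 1i).
Their magnitudes are: 3, 3, 3, 2.236, 2.236.
Zeros with |z| < R = 2.5: (-2 + 1i), (-2 - 1i).
Count = 2.
By the argument principle, (1/2πi) ∮_{|z|=R} p'(z)/p(z) dz equals exactly this count.

Number of zeros inside |z| < 2.5: 2.


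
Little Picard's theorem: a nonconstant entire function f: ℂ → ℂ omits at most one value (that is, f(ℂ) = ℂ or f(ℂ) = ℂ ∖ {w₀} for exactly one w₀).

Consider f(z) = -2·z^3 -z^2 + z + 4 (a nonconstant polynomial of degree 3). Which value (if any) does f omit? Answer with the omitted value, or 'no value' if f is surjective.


Little Picard bounds the complement of f(ℂ) to at most one point.
For every w ∈ ℂ, the equation p(z) − w = 0 is a nonconstant polynomial in z and hence has at least one root by the fundamental theorem of algebra. So p is surjective onto ℂ, omitting no value.

Omitted value: no value.


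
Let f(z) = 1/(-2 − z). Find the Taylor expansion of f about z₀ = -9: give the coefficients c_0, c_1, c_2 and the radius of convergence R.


Let w = z − z₀, so z = z₀ + w.
Then -2 − z = -2 − (z₀ + w) = (-2 − z₀) − w = 7 − w.
f(z) = 1/(7 − w) = (1/(7)) · 1/(1 − w/(7)) = Σ_{n≥0} w^n / (7)^(n+1).
So c_n = 1/(7)^(n+1):
  c_0 = 1/(7)^1 = 1/7.
  c_1 = 1/(7)^2 = 1/49.
  c_2 = 1/(7)^3 = 1/343.
The series is valid for |w/d| < 1, i.e. |z − z₀| < |d|.
Radius of convergence: R = |-2 − z₀| = |7| = 7 (distance from z₀ to the singularity z = -2).

c_0 = 1/7, c_1 = 1/49, c_2 = 1/343; R = 7.


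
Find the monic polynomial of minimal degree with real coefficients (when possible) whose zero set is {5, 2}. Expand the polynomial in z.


The polynomial is p(z) = ∏_{α ∈ S} (z − α), where S = {5, 2}.
Expanding the product yields: p(z) = z^2 -7·z + 10.
The resulting polynomial has degree 2 and real coefficients as required.

p(z) = z^2 -7·z + 10.


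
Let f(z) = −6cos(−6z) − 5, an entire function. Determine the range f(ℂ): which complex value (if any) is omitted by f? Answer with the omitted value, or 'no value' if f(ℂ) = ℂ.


Little Picard bounds the complement of f(ℂ) to at most one point.
cos is entire and surjective onto ℂ: for every w ∈ ℂ, cos(ζ) = w has a solution ζ ∈ ℂ (e.g., via the complex inverse arccos). With ζ = −6z this gives z = ζ/(-6). Then -6·cos(−6z) takes every value in -6·ℂ = ℂ, and adding -5 is a bijection of ℂ. So f is surjective and omits no value. (Note: only on the real line is cos bounded by [−1, 1].)

Omitted value: no value.


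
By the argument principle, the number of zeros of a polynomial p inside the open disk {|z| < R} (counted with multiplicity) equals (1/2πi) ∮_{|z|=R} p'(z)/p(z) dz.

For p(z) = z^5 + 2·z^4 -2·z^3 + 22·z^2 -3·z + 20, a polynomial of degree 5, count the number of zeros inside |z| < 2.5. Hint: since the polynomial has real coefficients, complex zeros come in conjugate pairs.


The zeros of p are: (0 + 1i), (0 - 1i), (1 + 2i), (1 - 2i), -4.
Their magnitudes are: 1, 1, 2.236, 2.236, 4.
Zeros with |z| < R = 2.5: (0 + 1i), (0 - 1i), (1 + 2i), (1 - 2i).
Count = 4.
By the argument principle, (1/2πi) ∮_{|z|=R} p'(z)/p(z) dz equals exactly this count.

Number of zeros inside |z| < 2.5: 4.


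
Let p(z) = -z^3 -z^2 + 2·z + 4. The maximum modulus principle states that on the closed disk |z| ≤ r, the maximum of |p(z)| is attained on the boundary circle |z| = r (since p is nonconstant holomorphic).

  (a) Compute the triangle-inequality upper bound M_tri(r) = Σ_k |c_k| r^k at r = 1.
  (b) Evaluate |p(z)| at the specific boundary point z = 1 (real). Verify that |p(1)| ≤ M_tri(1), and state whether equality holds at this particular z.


Coefficients: c_0 = 4, c_1 = 2, c_2 = -1, c_3 = -1. Radius r = 1.
Part (a). Triangle bound: M_tri(r) = Σ_k |c_k| r^k
  = |4|·1^0 + |2|·1^1 + |-1|·1^2 + |-1|·1^3
  = 4 + 2 + 1 + 1 = 8.
This bounds M(r) := max_{|z|=r} |p(z)| from above; equality holds iff all terms c_k z^k can be made to align in phase at a single z on |z|=r.
Part (b). At z = 1 (real, on the circle |z| = r):
  p(1) = (4)·1^0 + (2)·1^1 + (-1)·1^2 + (-1)·1^3 = 4.
  |p(1)| = 4.
Check: |p(1)| = 4 ≤ 8 = M_tri(1). ✓ Equality does not hold at z = 1 (the coefficients have mixed signs, so the terms do not all align in phase there).

M_tri(1) = 8; |p(1)| = 4; equality at z=1: no.


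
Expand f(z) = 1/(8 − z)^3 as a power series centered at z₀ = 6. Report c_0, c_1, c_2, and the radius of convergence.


Let w = z − z₀, so z = z₀ + w.
Then 8 − z = 8 − (z₀ + w) = (8 − z₀) − w = 2 − w.
f(z) = 1/(2 − w)^3 = (1/(2)^3) · (1 − w/(2))^{−3}.
By the binomial series (1−u)^{−3} = Σ_{n≥0} C(n+2, 2) u^n for |u|<1, with u = w/(2):
  c_n = C(n+2, 2) / (2)^(n+3).
  c_0 = 1/(2)^3 = 1/8.
  c_1 = 3/(2)^4 = 3/16.
  c_2 = 6/(2)^5 = 3/16.
The series is valid for |w/d| < 1, i.e. |z − z₀| < |d|.
Radius of convergence: R = |8 − z₀| = |2| = 2 (distance from z₀ to the singularity z = 8).

c_0 = 1/8, c_1 = 3/16, c_2 = 3/16; R = 2.


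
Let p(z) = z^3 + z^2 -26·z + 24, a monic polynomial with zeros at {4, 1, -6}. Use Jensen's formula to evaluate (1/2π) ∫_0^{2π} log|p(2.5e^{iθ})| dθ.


Zeros: -6, 1, 4; r = 2.5.
Inside |z| < r: 1. Outside (|z| ≥ r): -6, 4.
p(0) = 24, so log|p(0)| = log(24) = 3.1781.
Apply Jensen: I(r) = log|p(0)| + Σ_k log(r/|z_k|), summed over zeros inside |z| < r.
  log(r/|z_k|) for z_k = 1: log(2.5/1) = 0.9163
  Outside zeros (-6, 4) contribute nothing to the Jensen sum.
Sum over inside zeros: 0.9163.
I(r) = log|p(0)| + (inside sum) = 3.1781 + 0.9163 = 4.0943.
Note: since some zeros are outside |z| ≤ r, the simplified n·log(r) form does NOT apply — only the inside zeros contribute.

I(r) ≈ 4.0943.


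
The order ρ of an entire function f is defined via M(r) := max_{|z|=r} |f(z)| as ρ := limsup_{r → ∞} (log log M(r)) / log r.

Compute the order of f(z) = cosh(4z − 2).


cosh(w) is a linear combination of e^{iw} and e^{−iw} (or e^w, e^{−w} in the hyperbolic case), so |cosh(w)| ≤ e^{|w|}. With w = 4z − 2, |w| ≤ 4|z| + 2 = 4r + 2 on |z| = r, giving M(r) ≤ e^{4r + 2}, so ρ ≤ 1. On a suitable ray (z = it for sin/cos; z = t for sinh/cosh, t real → ∞), |cosh(4z − 2)| grows like e^{4|t|}/2, so ρ ≥ 1. Hence ρ = 1.
Therefore ρ = 1.

Order ρ = 1.


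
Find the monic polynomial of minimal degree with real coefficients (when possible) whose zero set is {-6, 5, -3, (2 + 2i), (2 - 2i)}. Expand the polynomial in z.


The polynomial is p(z) = ∏_{α ∈ S} (z − α), where S = {-6, 5, -3, (2 + 2i), (2 - 2i)}.
Expanding the product yields: p(z) = z^5 -35·z^3 + 50·z^2 + 144·z -720.
Note conjugate pairs combine to real quadratics: (z − (2+2i))(z − (2−2i)) = z² − 4z + 8.
The resulting polynomial has degree 5 and real coefficients as required.

p(z) = z^5 -35·z^3 + 50·z^2 + 144·z -720.


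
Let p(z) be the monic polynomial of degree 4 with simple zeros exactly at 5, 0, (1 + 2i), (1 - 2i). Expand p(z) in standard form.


The polynomial is p(z) = ∏_{α ∈ S} (z − α), where S = {5, 0, (1 + 2i), (1 - 2i)}.
Expanding the product yields: p(z) = z^4 -7·z^3 + 15·z^2 -25·z.
Note conjugate pairs combine to real quadratics: (z − (1+2i))(z − (1−2i)) = z² − 2z + 5.
The resulting polynomial has degree 4 and real coefficients as required.

p(z) = z^4 -7·z^3 + 15·z^2 -25·z.


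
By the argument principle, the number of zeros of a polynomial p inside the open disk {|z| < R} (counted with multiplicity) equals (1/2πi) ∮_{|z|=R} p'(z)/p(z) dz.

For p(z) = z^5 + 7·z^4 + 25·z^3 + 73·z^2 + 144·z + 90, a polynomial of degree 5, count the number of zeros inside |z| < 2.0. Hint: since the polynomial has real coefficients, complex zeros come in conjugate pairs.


The zeros of p are: (-3 + 1i), (-3 - 1i), -1, (0 + 3i), (0 - 3i).
Their magnitudes are: 3.162, 3.162, 1, 3, 3.
Zeros with |z| < R = 2.0: -1.
Count = 1.
By the argument principle, (1/2πi) ∮_{|z|=R} p'(z)/p(z) dz equals exactly this count.

Number of zeros inside |z| < 2.0: 1.


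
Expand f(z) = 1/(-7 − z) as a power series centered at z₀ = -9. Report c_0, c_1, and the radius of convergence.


Let w = z − z₀, so z = z₀ + w.
Then -7 − z = -7 − (z₀ + w) = (-7 − z₀) − w = 2 − w.
f(z) = 1/(2 − w) = (1/(2)) · 1/(1 − w/(2)) = Σ_{n≥0} w^n / (2)^(n+1).
So c_n = 1/(2)^(n+1):
  c_0 = 1/(2)^1 = 1/2.
  c_1 = 1/(2)^2 = 1/4.
The series is valid for |w/d| < 1, i.e. |z − z₀| < |d|.
Radius of convergence: R = |-7 − z₀| = |2| = 2 (distance from z₀ to the singularity z = -7).

c_0 = 1/2, c_1 = 1/4; R = 2.


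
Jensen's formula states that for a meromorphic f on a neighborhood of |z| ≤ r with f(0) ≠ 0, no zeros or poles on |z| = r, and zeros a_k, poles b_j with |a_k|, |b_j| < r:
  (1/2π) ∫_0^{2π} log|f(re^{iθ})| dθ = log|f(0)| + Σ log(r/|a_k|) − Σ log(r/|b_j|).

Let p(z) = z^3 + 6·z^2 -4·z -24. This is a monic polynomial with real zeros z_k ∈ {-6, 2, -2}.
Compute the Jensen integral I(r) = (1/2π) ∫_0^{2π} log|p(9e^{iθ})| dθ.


Zeros: -6, -2, 2; r = 9.
Inside |z| < r: -6, -2, 2. Outside (|z| ≥ r): ∅.
p(0) = -24, so log|p(0)| = log(24) = 3.1781.
Apply Jensen: I(r) = log|p(0)| + Σ_k log(r/|z_k|), summed over zeros inside |z| < r.
  log(r/|z_k|) for z_k = -6: log(9/6) = 0.4055
  log(r/|z_k|) for z_k = 2: log(9/2) = 1.5041
  log(r/|z_k|) for z_k = -2: log(9/2) = 1.5041
Sum over inside zeros: 3.4136.
I(r) = log|p(0)| + (inside sum) = 3.1781 + 3.4136 = 6.5917.
Closed form (all zeros inside, monic): I(r) = n·log(r) = 3·log(9) = 6.5917. ✓

I(r) ≈ 6.5917.


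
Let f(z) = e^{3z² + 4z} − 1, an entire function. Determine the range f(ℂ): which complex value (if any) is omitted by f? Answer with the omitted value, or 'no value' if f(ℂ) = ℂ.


Little Picard bounds the complement of f(ℂ) to at most one point.
The exponent g(z) = 3z² + 4z is a nonconstant polynomial, hence surjective onto ℂ. So e^{g(z)} takes every value in {e^w : w ∈ ℂ} = ℂ ∖ {0}. Adding -1 shifts the range to ℂ ∖ {-1}. f omits exactly -1.

Omitted value: -1.


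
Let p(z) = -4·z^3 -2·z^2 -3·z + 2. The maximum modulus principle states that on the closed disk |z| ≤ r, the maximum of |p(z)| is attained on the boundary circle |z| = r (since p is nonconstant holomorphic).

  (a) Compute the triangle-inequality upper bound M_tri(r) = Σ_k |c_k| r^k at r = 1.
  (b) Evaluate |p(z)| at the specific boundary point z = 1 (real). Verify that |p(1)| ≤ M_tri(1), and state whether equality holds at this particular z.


Coefficients: c_0 = 2, c_1 = -3, c_2 = -2, c_3 = -4. Radius r = 1.
Part (a). Triangle bound: M_tri(r) = Σ_k |c_k| r^k
  = |2|·1^0 + |-3|·1^1 + |-2|·1^2 + |-4|·1^3
  = 2 + 3 + 2 + 4 = 11.
This bounds M(r) := max_{|z|=r} |p(z)| from above; equality holds iff all terms c_k z^k can be made to align in phase at a single z on |z|=r.
Part (b). At z = 1 (real, on the circle |z| = r):
  p(1) = (2)·1^0 + (-3)·1^1 + (-2)·1^2 + (-4)·1^3 = -7.
  |p(1)| = 7.
Check: |p(1)| = 7 ≤ 11 = M_tri(1). ✓ Equality does not hold at z = 1 (the coefficients have mixed signs, so the terms do not all align in phase there).

M_tri(1) = 11; |p(1)| = 7; equality at z=1: no.


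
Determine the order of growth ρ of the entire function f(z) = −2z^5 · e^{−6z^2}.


M(r) = max_{|z|=r} |-2|·|z|^5·|e^{−6z^2}| = 2·r^5 · e^{6r^2} (the factors attain their maxima compatibly on |z|=r). Then log M(r) = log 2 + 5·log r + 6r^2, dominated by the last term, so log log M(r) ~ 2·log r. The polynomial factor -2z^5 contributes only a log r term and does not affect the order. ρ = 2.
Therefore ρ = 2.

Order ρ = 2.


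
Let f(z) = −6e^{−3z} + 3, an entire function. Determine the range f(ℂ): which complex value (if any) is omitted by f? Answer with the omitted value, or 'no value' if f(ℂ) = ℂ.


Little Picard bounds the complement of f(ℂ) to at most one point.
e^{−3z} is never zero on ℂ, so -6·e^{−3z} takes every value in ℂ ∖ {0}. Adding 3 shifts the range to ℂ ∖ {3}. Thus f omits exactly the value 3.

Omitted value: 3.


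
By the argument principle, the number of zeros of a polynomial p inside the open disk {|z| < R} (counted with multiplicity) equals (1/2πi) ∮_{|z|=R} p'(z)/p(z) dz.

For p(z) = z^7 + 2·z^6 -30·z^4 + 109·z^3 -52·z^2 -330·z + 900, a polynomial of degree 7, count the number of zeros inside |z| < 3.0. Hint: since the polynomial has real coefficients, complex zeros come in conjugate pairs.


The zeros of p are: -2, (-3 + 3i), (-3 - 3i), (1 + 2i), (1 - 2i), (2 + 1i), (2 - 1i).
Their magnitudes are: 2, 4.243, 4.243, 2.236, 2.236, 2.236, 2.236.
Zeros with |z| < R = 3.0: -2, (1 + 2i), (1 - 2i), (2 + 1i), (2 - 1i).
Count = 5.
By the argument principle, (1/2πi) ∮_{|z|=R} p'(z)/p(z) dz equals exactly this count.

Number of zeros inside |z| < 3.0: 5.


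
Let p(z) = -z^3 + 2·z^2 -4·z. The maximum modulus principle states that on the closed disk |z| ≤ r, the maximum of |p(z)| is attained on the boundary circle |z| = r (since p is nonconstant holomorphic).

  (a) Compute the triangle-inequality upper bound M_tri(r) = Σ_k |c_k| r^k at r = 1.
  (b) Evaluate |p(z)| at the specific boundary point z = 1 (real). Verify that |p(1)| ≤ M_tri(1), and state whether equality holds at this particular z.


Coefficients: c_0 = 0, c_1 = -4, c_2 = 2, c_3 = -1. Radius r = 1.
Part (a). Triangle bound: M_tri(r) = Σ_k |c_k| r^k
  = |0|·1^0 + |-4|·1^1 + |2|·1^2 + |-1|·1^3
  = 0 + 4 + 2 + 1 = 7.
This bounds M(r) := max_{|z|=r} |p(z)| from above; equality holds iff all terms c_k z^k can be made to align in phase at a single z on |z|=r.
Part (b). At z = 1 (real, on the circle |z| = r):
  p(1) = (0)·1^0 + (-4)·1^1 + (2)·1^2 + (-1)·1^3 = -3.
  |p(1)| = 3.
Check: |p(1)| = 3 ≤ 7 = M_tri(1). ✓ Equality does not hold at z = 1 (the coefficients have mixed signs, so the terms do not all align in phase there).

M_tri(1) = 7; |p(1)| = 3; equality at z=1: no.


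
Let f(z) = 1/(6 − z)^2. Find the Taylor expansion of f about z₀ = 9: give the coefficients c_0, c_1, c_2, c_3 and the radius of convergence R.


Let w = z − z₀, so z = z₀ + w.
Then 6 − z = 6 − (z₀ + w) = (6 − z₀) − w = -3 − w.
f(z) = 1/(-3 − w)^2 = (1/(-3)^2) · (1 − w/(-3))^{−2}.
By the binomial series (1−u)^{−2} = Σ_{n≥0} C(n+1, 1) u^n for |u|<1, with u = w/(-3):
  c_n = C(n+1, 1) / (-3)^(n+2).
  c_0 = 1/(-3)^2 = 1/9.
  c_1 = 2/(-3)^3 = -2/27.
  c_2 = 3/(-3)^4 = 1/27.
  c_3 = 4/(-3)^5 = -4/243.
The series is valid for |w/d| < 1, i.e. |z − z₀| < |d|.
Radius of convergence: R = |6 − z₀| = |-3| = 3 (distance from z₀ to the singularity z = 6).

c_0 = 1/9, c_1 = -2/27, c_2 = 1/27, c_3 = -4/243; R = 3.


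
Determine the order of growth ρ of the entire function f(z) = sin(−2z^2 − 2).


Write sin(w) = (e^{iw} ± e^{−iw})/(2 or 2i), so |sin(w)| ≤ e^{|w|}. With w = −2z^2 − 2, |w| ≤ 2r^2 + 2 on |z|=r, giving M(r) ≤ e^{2r^2 + 2} and ρ ≤ 2. For the lower bound, choose z on |z|=r with -2z^2 purely imaginary of modulus 2r^2; then |sin(−2z^2 − 2)| grows like e^{2r^2}/2, so ρ ≥ 2. Hence ρ = 2.
Therefore ρ = 2.

Order ρ = 2.


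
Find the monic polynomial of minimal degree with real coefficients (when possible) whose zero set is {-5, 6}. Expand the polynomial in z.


The polynomial is p(z) = ∏_{α ∈ S} (z − α), where S = {-5, 6}.
Expanding the product yields: p(z) = z^2 -z -30.
The resulting polynomial has degree 2 and real coefficients as required.

p(z) = z^2 -z -30.


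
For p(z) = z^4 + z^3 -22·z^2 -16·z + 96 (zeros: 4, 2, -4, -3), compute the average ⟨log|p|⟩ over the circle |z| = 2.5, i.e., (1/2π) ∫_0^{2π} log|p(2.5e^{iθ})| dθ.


Zeros: -4, -3, 2, 4; r = 2.5.
Inside |z| < r: 2. Outside (|z| ≥ r): -4, -3, 4.
p(0) = 96, so log|p(0)| = log(96) = 4.5643.
Apply Jensen: I(r) = log|p(0)| + Σ_k log(r/|z_k|), summed over zeros inside |z| < r.
  log(r/|z_k|) for z_k = 2: log(2.5/2) = 0.2231
  Outside zeros (-4, -3, 4) contribute nothing to the Jensen sum.
Sum over inside zeros: 0.2231.
I(r) = log|p(0)| + (inside sum) = 4.5643 + 0.2231 = 4.7875.
Note: since some zeros are outside |z| ≤ r, the simplified n·log(r) form does NOT apply — only the inside zeros contribute.

I(r) ≈ 4.7875.


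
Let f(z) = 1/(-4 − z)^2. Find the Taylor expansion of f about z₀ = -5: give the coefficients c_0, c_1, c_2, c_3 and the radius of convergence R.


Let w = z − z₀, so z = z₀ + w.
Then -4 − z = -4 − (z₀ + w) = (-4 − z₀) − w = 1 − w.
f(z) = 1/(1 − w)^2 = (1/(1)^2) · (1 − w/(1))^{−2}.
By the binomial series (1−u)^{−2} = Σ_{n≥0} C(n+1, 1) u^n for |u|<1, with u = w/(1):
  c_n = C(n+1, 1) / (1)^(n+2).
  c_0 = 1/(1)^2 = 1.
  c_1 = 2/(1)^3 = 2.
  c_2 = 3/(1)^4 = 3.
  c_3 = 4/(1)^5 = 4.
The series is valid for |w/d| < 1, i.e. |z − z₀| < |d|.
Radius of convergence: R = |-4 − z₀| = |1| = 1 (distance from z₀ to the singularity z = -4).

c_0 = 1, c_1 = 2, c_2 = 3, c_3 = 4; R = 1.


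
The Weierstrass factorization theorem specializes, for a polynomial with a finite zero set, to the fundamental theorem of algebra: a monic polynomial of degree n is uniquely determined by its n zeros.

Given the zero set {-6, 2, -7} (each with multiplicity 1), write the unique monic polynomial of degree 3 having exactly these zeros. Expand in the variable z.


The polynomial is p(z) = ∏_{α ∈ S} (z − α), where S = {-6, 2, -7}.
Expanding the product yields: p(z) = z^3 + 11·z^2 + 16·z -84.
The resulting polynomial has degree 3 and real coefficients as required.

p(z) = z^3 + 11·z^2 + 16·z -84.


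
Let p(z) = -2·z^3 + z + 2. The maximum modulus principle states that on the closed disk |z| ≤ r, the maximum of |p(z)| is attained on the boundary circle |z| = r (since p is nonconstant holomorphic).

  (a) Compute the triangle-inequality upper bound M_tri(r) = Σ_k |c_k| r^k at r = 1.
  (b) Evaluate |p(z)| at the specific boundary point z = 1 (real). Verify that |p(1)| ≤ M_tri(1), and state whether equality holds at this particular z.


Coefficients: c_0 = 2, c_1 = 1, c_2 = 0, c_3 = -2. Radius r = 1.
Part (a). Triangle bound: M_tri(r) = Σ_k |c_k| r^k
  = |2|·1^0 + |1|·1^1 + |0|·1^2 + |-2|·1^3
  = 2 + 1 + 0 + 2 = 5.
This bounds M(r) := max_{|z|=r} |p(z)| from above; equality holds iff all terms c_k z^k can be made to align in phase at a single z on |z|=r.
Part (b). At z = 1 (real, on the circle |z| = r):
  p(1) = (2)·1^0 + (1)·1^1 + (0)·1^2 + (-2)·1^3 = 1.
  |p(1)| = 1.
Check: |p(1)| = 1 ≤ 5 = M_tri(1). ✓ Equality does not hold at z = 1 (the coefficients have mixed signs, so the terms do not all align in phase there).

M_tri(1) = 5; |p(1)| = 1; equality at z=1: no.


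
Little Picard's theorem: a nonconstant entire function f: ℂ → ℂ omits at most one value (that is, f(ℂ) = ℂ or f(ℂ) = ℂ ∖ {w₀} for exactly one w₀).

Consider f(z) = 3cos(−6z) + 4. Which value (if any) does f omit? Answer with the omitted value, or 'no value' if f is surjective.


Little Picard bounds the complement of f(ℂ) to at most one point.
cos is entire and surjective onto ℂ: for every w ∈ ℂ, cos(ζ) = w has a solution ζ ∈ ℂ (e.g., via the complex inverse arccos). With ζ = −6z this gives z = ζ/(-6). Then 3·cos(−6z) takes every value in 3·ℂ = ℂ, and adding 4 is a bijection of ℂ. So f is surjective and omits no value. (Note: only on the real line is cos bounded by [−1, 1].)

Omitted value: no value.


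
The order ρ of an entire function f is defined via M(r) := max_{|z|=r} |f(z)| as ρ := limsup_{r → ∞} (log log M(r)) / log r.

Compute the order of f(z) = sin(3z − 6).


sin(w) is a linear combination of e^{iw} and e^{−iw} (or e^w, e^{−w} in the hyperbolic case), so |sin(w)| ≤ e^{|w|}. With w = 3z − 6, |w| ≤ 3|z| + 6 = 3r + 6 on |z| = r, giving M(r) ≤ e^{3r + 6}, so ρ ≤ 1. On a suitable ray (z = it for sin/cos; z = t for sinh/cosh, t real → ∞), |sin(3z − 6)| grows like e^{3|t|}/2, so ρ ≥ 1. Hence ρ = 1.
Therefore ρ = 1.

Order ρ = 1.


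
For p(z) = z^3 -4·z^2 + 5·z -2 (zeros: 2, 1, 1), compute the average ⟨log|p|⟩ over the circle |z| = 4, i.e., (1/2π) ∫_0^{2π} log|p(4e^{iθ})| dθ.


Zeros: 1, 1, 2; r = 4.
Inside |z| < r: 1, 1, 2. Outside (|z| ≥ r): ∅.
p(0) = -2, so log|p(0)| = log(2) = 0.6931.
Apply Jensen: I(r) = log|p(0)| + Σ_k log(r/|z_k|), summed over zeros inside |z| < r.
  log(r/|z_k|) for z_k = 2: log(4/2) = 0.6931
  log(r/|z_k|) for z_k = 1: log(4/1) = 1.3863
  log(r/|z_k|) for z_k = 1: log(4/1) = 1.3863
Sum over inside zeros: 3.4657.
I(r) = log|p(0)| + (inside sum) = 0.6931 + 3.4657 = 4.1589.
Closed form (all zeros inside, monic): I(r) = n·log(r) = 3·log(4) = 4.1589. ✓

I(r) ≈ 4.1589.


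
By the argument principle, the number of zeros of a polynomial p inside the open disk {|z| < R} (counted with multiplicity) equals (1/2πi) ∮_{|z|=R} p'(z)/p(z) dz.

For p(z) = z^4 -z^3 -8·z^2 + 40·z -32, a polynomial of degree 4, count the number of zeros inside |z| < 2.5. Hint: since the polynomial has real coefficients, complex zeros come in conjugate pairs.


The zeros of p are: -4, (2 + 2i), (2 - 2i), 1.
Their magnitudes are: 4, 2.828, 2.828, 1.
Zeros with |z| < R = 2.5: 1.
Count = 1.
By the argument principle, (1/2πi) ∮_{|z|=R} p'(z)/p(z) dz equals exactly this count.

Number of zeros inside |z| < 2.5: 1.


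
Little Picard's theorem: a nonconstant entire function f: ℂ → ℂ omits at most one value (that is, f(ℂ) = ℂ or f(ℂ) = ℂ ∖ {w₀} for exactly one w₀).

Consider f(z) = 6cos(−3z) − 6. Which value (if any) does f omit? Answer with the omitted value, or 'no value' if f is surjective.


Little Picard bounds the complement of f(ℂ) to at most one point.
cos is entire and surjective onto ℂ: for every w ∈ ℂ, cos(ζ) = w has a solution ζ ∈ ℂ (e.g., via the complex inverse arccos). With ζ = −3z this gives z = ζ/(-3). Then 6·cos(−3z) takes every value in 6·ℂ = ℂ, and adding -6 is a bijection of ℂ. So f is surjective and omits no value. (Note: only on the real line is cos bounded by [−1, 1].)

Omitted value: no value.


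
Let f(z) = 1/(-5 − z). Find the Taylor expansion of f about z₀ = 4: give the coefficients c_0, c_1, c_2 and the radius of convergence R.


Let w = z − z₀, so z = z₀ + w.
Then -5 − z = -5 − (z₀ + w) = (-5 − z₀) − w = -9 − w.
f(z) = 1/(-9 − w) = (1/(-9)) · 1/(1 − w/(-9)) = Σ_{n≥0} w^n / (-9)^(n+1).
So c_n = 1/(-9)^(n+1):
  c_0 = 1/(-9)^1 = -1/9.
  c_1 = 1/(-9)^2 = 1/81.
  c_2 = 1/(-9)^3 = -1/729.
The series is valid for |w/d| < 1, i.e. |z − z₀| < |d|.
Radius of convergence: R = |-5 − z₀| = |-9| = 9 (distance from z₀ to the singularity z = -5).

c_0 = -1/9, c_1 = 1/81, c_2 = -1/729; R = 9.


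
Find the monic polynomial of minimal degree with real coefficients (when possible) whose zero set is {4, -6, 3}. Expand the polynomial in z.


The polynomial is p(z) = ∏_{α ∈ S} (z − α), where S = {4, -6, 3}.
Expanding the product yields: p(z) = z^3 -z^2 -30·z + 72.
The resulting polynomial has degree 3 and real coefficients as required.

p(z) = z^3 -z^2 -30·z + 72.


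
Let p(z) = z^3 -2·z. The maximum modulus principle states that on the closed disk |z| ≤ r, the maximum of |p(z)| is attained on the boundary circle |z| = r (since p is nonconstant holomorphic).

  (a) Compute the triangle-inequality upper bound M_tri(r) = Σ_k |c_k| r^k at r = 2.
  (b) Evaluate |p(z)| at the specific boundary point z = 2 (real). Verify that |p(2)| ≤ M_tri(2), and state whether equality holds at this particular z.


Coefficients: c_0 = 0, c_1 = -2, c_2 = 0, c_3 = 1. Radius r = 2.
Part (a). Triangle bound: M_tri(r) = Σ_k |c_k| r^k
  = |0|·2^0 + |-2|·2^1 + |0|·2^2 + |1|·2^3
  = 0 + 4 + 0 + 8 = 12.
This bounds M(r) := max_{|z|=r} |p(z)| from above; equality holds iff all terms c_k z^k can be made to align in phase at a single z on |z|=r.
Part (b). At z = 2 (real, on the circle |z| = r):
  p(2) = (0)·2^0 + (-2)·2^1 + (0)·2^2 + (1)·2^3 = 4.
  |p(2)| = 4.
Check: |p(2)| = 4 ≤ 12 = M_tri(2). ✓ Equality does not hold at z = 2 (the coefficients have mixed signs, so the terms do not all align in phase there).

M_tri(2) = 12; |p(2)| = 4; equality at z=2: no.


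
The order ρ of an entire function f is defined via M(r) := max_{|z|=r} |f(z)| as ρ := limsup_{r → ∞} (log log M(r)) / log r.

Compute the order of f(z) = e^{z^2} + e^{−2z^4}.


Each summand is entire of order 2 and 4 respectively (as in the single-exponential case). The order of a sum is at most the max of the orders, so ρ ≤ 4. For the lower bound: on |z|=r choose arg z so that -2z^4 is real positive; then |e^{-2z^4}| = e^{2r^4} while |e^{1z^2}| ≤ e^{1r^2} = o(e^{2r^4}). So |f| ≥ e^{2r^4}(1 − o(1)) and ρ ≥ 4. Hence ρ = max(2, 4) = 4.
Therefore ρ = 4.

Order ρ = 4.


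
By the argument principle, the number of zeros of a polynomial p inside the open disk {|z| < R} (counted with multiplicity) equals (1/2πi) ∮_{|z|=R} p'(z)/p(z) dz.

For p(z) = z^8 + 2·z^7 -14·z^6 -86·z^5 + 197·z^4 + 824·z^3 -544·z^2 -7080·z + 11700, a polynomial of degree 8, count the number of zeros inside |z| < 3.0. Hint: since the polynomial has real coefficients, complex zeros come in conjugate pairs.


The zeros of p are: (-3 + 2i), (-3 - 2i), (-3 + 3i), (-3 - 3i), (2 + 1i), (2 - 1i), (3 + 1i), (3 - 1i).
Their magnitudes are: 3.606, 3.606, 4.243, 4.243, 2.236, 2.236, 3.162, 3.162.
Zeros with |z| < R = 3.0: (2 + 1i), (2 - 1i).
Count = 2.
By the argument principle, (1/2πi) ∮_{|z|=R} p'(z)/p(z) dz equals exactly this count.

Number of zeros inside |z| < 3.0: 2.


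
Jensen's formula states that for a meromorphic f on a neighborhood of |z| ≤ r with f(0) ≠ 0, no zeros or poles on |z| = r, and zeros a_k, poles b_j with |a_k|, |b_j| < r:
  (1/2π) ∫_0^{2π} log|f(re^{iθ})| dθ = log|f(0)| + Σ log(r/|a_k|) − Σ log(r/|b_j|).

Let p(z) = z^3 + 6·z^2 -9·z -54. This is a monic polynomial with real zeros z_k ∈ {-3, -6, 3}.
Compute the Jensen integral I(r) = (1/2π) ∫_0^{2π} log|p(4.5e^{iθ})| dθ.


Zeros: -6, -3, 3; r = 4.5.
Inside |z| < r: -3, 3. Outside (|z| ≥ r): -6.
p(0) = -54, so log|p(0)| = log(54) = 3.9890.
Apply Jensen: I(r) = log|p(0)| + Σ_k log(r/|z_k|), summed over zeros inside |z| < r.
  log(r/|z_k|) for z_k = -3: log(4.5/3) = 0.4055
  log(r/|z_k|) for z_k = 3: log(4.5/3) = 0.4055
  Outside zeros (-6) contribute nothing to the Jensen sum.
Sum over inside zeros: 0.8109.
I(r) = log|p(0)| + (inside sum) = 3.9890 + 0.8109 = 4.7999.
Note: since some zeros are outside |z| ≤ r, the simplified n·log(r) form does NOT apply — only the inside zeros contribute.

I(r) ≈ 4.7999.


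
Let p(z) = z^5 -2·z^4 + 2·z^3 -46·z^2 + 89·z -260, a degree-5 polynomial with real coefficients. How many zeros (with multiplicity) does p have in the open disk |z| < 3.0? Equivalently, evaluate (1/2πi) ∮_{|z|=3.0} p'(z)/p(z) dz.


The zeros of p are: (-2 + 3i), (-2 - 3i), (1 + 2i), (1 - 2i), 4.
Their magnitudes are: 3.606, 3.606, 2.236, 2.236, 4.
Zeros with |z| < R = 3.0: (1 + 2i), (1 - 2i).
Count = 2.
By the argument principle, (1/2πi) ∮_{|z|=R} p'(z)/p(z) dz equals exactly this count.

Number of zeros inside |z| < 3.0: 2.


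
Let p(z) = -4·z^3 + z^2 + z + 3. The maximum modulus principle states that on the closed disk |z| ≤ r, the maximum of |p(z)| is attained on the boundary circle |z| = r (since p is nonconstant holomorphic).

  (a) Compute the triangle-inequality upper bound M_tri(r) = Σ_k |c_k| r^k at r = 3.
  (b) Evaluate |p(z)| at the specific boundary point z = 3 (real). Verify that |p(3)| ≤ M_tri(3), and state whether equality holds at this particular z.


Coefficients: c_0 = 3, c_1 = 1, c_2 = 1, c_3 = -4. Radius r = 3.
Part (a). Triangle bound: M_tri(r) = Σ_k |c_k| r^k
  = |3|·3^0 + |1|·3^1 + |1|·3^2 + |-4|·3^3
  = 3 + 3 + 9 + 108 = 123.
This bounds M(r) := max_{|z|=r} |p(z)| from above; equality holds iff all terms c_k z^k can be made to align in phase at a single z on |z|=r.
Part (b). At z = 3 (real, on the circle |z| = r):
  p(3) = (3)·3^0 + (1)·3^1 + (1)·3^2 + (-4)·3^3 = -93.
  |p(3)| = 93.
Check: |p(3)| = 93 ≤ 123 = M_tri(3). ✓ Equality does not hold at z = 3 (the coefficients have mixed signs, so the terms do not all align in phase there).

M_tri(3) = 123; |p(3)| = 93; equality at z=3: no.


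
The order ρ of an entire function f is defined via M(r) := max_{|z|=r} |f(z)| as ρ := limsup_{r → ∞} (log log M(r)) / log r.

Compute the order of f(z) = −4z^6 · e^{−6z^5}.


M(r) = max_{|z|=r} |-4|·|z|^6·|e^{−6z^5}| = 4·r^6 · e^{6r^5} (the factors attain their maxima compatibly on |z|=r). Then log M(r) = log 4 + 6·log r + 6r^5, dominated by the last term, so log log M(r) ~ 5·log r. The polynomial factor -4z^6 contributes only a log r term and does not affect the order. ρ = 5.
Therefore ρ = 5.

Order ρ = 5.


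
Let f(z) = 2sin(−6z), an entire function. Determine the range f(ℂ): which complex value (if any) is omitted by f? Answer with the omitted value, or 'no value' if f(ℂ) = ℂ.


Little Picard bounds the complement of f(ℂ) to at most one point.
sin is entire and surjective onto ℂ: for every w ∈ ℂ, sin(ζ) = w has a solution ζ ∈ ℂ (e.g., via the complex inverse arcsin). With ζ = −6z this gives z = ζ/(-6). Then 2·sin(−6z) takes every value in 2·ℂ = ℂ, and adding 0 is a bijection of ℂ. So f is surjective and omits no value. (Note: only on the real line is sin bounded by [−1, 1].)

Omitted value: no value.


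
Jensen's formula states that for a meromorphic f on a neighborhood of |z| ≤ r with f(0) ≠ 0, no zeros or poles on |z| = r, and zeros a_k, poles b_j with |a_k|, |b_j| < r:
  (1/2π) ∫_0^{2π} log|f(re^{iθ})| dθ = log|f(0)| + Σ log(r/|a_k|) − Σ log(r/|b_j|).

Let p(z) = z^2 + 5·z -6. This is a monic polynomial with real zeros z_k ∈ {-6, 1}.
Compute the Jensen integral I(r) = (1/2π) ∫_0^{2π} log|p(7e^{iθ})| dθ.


Zeros: -6, 1; r = 7.
Inside |z| < r: -6, 1. Outside (|z| ≥ r): ∅.
p(0) = -6, so log|p(0)| = log(6) = 1.7918.
Apply Jensen: I(r) = log|p(0)| + Σ_k log(r/|z_k|), summed over zeros inside |z| < r.
  log(r/|z_k|) for z_k = -6: log(7/6) = 0.1542
  log(r/|z_k|) for z_k = 1: log(7/1) = 1.9459
Sum over inside zeros: 2.1001.
I(r) = log|p(0)| + (inside sum) = 1.7918 + 2.1001 = 3.8918.
Closed form (all zeros inside, monic): I(r) = n·log(r) = 2·log(7) = 3.8918. ✓

I(r) ≈ 3.8918.


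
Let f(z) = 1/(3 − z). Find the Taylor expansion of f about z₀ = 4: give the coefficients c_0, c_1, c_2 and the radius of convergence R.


Let w = z − z₀, so z = z₀ + w.
Then 3 − z = 3 − (z₀ + w) = (3 − z₀) − w = -1 − w.
f(z) = 1/(-1 − w) = (1/(-1)) · 1/(1 − w/(-1)) = Σ_{n≥0} w^n / (-1)^(n+1).
So c_n = 1/(-1)^(n+1):
  c_0 = 1/(-1)^1 = -1.
  c_1 = 1/(-1)^2 = 1.
  c_2 = 1/(-1)^3 = -1.
The series is valid for |w/d| < 1, i.e. |z − z₀| < |d|.
Radius of convergence: R = |3 − z₀| = |-1| = 1 (distance from z₀ to the singularity z = 3).

c_0 = -1, c_1 = 1, c_2 = -1; R = 1.


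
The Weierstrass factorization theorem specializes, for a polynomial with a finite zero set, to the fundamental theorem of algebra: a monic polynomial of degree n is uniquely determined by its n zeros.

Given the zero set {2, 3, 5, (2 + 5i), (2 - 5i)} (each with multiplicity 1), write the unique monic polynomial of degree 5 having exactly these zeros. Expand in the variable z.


The polynomial is p(z) = ∏_{α ∈ S} (z − α), where S = {2, 3, 5, (2 + 5i), (2 - 5i)}.
Expanding the product yields: p(z) = z^5 -14·z^4 + 100·z^3 -444·z^2 + 1019·z -870.
Note conjugate pairs combine to real quadratics: (z − (2+5i))(z − (2−5i)) = z² − 4z + 29.
The resulting polynomial has degree 5 and real coefficients as required.

p(z) = z^5 -14·z^4 + 100·z^3 -444·z^2 + 1019·z -870.


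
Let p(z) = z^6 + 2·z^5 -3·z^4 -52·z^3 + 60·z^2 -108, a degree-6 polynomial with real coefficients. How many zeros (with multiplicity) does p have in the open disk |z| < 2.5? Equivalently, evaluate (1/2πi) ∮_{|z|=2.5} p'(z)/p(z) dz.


The zeros of p are: (-3 + 3i), (-3 - 3i), -1, 3, (1 + 1i), (1 - 1i).
Their magnitudes are: 4.243, 4.243, 1, 3, 1.414, 1.414.
Zeros with |z| < R = 2.5: -1, (1 + 1i), (1 - 1i).
Count = 3.
By the argument principle, (1/2πi) ∮_{|z|=R} p'(z)/p(z) dz equals exactly this count.

Number of zeros inside |z| < 2.5: 3.


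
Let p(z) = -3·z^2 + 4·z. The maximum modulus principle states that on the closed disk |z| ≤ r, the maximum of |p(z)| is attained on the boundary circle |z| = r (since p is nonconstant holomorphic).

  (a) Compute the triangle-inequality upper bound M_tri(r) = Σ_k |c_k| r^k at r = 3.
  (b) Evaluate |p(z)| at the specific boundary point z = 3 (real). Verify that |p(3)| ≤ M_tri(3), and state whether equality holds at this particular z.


Coefficients: c_0 = 0, c_1 = 4, c_2 = -3. Radius r = 3.
Part (a). Triangle bound: M_tri(r) = Σ_k |c_k| r^k
  = |0|·3^0 + |4|·3^1 + |-3|·3^2
  = 0 + 12 + 27 = 39.
This bounds M(r) := max_{|z|=r} |p(z)| from above; equality holds iff all terms c_k z^k can be made to align in phase at a single z on |z|=r.
Part (b). At z = 3 (real, on the circle |z| = r):
  p(3) = (0)·3^0 + (4)·3^1 + (-3)·3^2 = -15.
  |p(3)| = 15.
Check: |p(3)| = 15 ≤ 39 = M_tri(3). ✓ Equality does not hold at z = 3 (the coefficients have mixed signs, so the terms do not all align in phase there).

M_tri(3) = 39; |p(3)| = 15; equality at z=3: no.
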